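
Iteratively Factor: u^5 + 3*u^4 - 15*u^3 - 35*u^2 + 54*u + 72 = (u - 2)*(u^4 + 5*u^3 - 5*u^2 - 45*u - 36) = (u - 2)*(u + 1)*(u^3 + 4*u^2 - 9*u - 36) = (u - 2)*(u + 1)*(u + 3)*(u^2 + u - 12) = (u - 2)*(u + 1)*(u + 3)*(u + 4)*(u - 3)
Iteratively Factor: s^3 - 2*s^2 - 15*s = (s)*(s^2 - 2*s - 15) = s*(s - 5)*(s + 3)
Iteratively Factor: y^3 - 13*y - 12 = (y + 3)*(y^2 - 3*y - 4) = (y + 1)*(y + 3)*(y - 4)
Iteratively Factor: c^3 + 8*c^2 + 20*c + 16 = (c + 2)*(c^2 + 6*c + 8) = (c + 2)*(c + 4)*(c + 2)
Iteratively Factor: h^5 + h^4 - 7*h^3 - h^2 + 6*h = (h - 2)*(h^4 + 3*h^3 - h^2 - 3*h) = (h - 2)*(h - 1)*(h^3 + 4*h^2 + 3*h) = (h - 2)*(h - 1)*(h + 1)*(h^2 + 3*h) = (h - 2)*(h - 1)*(h + 1)*(h + 3)*(h)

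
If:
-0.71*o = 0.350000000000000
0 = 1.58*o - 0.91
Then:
No Solution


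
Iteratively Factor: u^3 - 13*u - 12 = (u + 3)*(u^2 - 3*u - 4) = (u - 4)*(u + 3)*(u + 1)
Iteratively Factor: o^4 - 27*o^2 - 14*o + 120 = (o + 3)*(o^3 - 3*o^2 - 18*o + 40) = (o - 5)*(o + 3)*(o^2 + 2*o - 8) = (o - 5)*(o - 2)*(o + 3)*(o + 4)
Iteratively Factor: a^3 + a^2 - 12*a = (a - 3)*(a^2 + 4*a) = a*(a - 3)*(a + 4)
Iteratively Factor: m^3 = (m)*(m^2) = m^2*(m)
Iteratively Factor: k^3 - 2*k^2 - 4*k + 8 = (k - 2)*(k^2 - 4) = (k - 2)*(k + 2)*(k - 2)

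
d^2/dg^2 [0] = 0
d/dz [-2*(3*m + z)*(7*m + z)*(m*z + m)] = 2*m*(-21*m^2 - 20*m*z - 10*m - 3*z^2 - 2*z)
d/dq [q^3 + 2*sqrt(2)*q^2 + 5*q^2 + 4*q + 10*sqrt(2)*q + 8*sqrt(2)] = 3*q^2 + 4*sqrt(2)*q + 10*q + 4 + 10*sqrt(2)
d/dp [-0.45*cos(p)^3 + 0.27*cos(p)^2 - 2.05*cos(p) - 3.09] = (1.35*cos(p)^2 - 0.54*cos(p) + 2.05)*sin(p)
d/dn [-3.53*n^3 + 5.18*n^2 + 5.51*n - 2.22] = -10.59*n^2 + 10.36*n + 5.51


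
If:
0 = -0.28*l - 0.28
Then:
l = -1.00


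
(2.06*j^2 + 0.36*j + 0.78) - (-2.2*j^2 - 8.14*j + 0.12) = 4.26*j^2 + 8.5*j + 0.66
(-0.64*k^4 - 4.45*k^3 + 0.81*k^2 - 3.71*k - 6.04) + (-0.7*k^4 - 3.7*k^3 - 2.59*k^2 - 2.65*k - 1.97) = -1.34*k^4 - 8.15*k^3 - 1.78*k^2 - 6.36*k - 8.01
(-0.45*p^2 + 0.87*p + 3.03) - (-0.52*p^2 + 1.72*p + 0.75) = 0.07*p^2 - 0.85*p + 2.28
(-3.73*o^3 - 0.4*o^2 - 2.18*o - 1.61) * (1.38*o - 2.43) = -5.1474*o^4 + 8.5119*o^3 - 2.0364*o^2 + 3.0756*o + 3.9123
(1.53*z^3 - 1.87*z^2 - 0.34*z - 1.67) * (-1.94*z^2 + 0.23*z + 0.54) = -2.9682*z^5 + 3.9797*z^4 + 1.0557*z^3 + 2.1518*z^2 - 0.5677*z - 0.9018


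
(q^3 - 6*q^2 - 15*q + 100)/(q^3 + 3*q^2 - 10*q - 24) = (q^2 - 10*q + 25)/(q^2 - q - 6)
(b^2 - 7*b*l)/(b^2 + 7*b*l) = (b - 7*l)/(b + 7*l)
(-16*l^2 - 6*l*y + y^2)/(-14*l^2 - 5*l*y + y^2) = (-8*l + y)/(-7*l + y)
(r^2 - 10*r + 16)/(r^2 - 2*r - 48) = (r - 2)/(r + 6)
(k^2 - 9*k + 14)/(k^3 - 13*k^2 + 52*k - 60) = (k - 7)/(k^2 - 11*k + 30)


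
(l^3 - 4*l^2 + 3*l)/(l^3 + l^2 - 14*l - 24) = l*(l^2 - 4*l + 3)/(l^3 + l^2 - 14*l - 24)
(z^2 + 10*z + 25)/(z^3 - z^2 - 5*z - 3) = (z^2 + 10*z + 25)/(z^3 - z^2 - 5*z - 3)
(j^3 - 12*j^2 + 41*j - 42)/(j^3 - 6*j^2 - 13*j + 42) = (j - 3)/(j + 3)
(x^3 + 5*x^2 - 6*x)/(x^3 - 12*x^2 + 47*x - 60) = x*(x^2 + 5*x - 6)/(x^3 - 12*x^2 + 47*x - 60)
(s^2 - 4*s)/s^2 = (s - 4)/s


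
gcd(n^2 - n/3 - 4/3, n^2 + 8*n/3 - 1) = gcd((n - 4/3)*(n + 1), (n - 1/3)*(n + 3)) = 1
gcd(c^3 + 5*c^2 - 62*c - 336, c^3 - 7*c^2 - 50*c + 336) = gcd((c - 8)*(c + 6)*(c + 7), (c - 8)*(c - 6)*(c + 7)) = c^2 - c - 56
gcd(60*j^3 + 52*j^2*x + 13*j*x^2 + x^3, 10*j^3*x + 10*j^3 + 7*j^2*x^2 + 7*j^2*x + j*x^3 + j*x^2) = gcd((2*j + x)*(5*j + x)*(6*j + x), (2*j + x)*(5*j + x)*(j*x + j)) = 10*j^2 + 7*j*x + x^2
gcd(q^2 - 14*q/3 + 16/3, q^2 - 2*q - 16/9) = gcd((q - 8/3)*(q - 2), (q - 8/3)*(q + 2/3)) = q - 8/3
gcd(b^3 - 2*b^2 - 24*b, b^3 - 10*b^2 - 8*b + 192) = b^2 - 2*b - 24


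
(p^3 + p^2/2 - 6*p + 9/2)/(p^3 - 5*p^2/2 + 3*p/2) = (p + 3)/p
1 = 1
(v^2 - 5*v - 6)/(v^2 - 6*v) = (v + 1)/v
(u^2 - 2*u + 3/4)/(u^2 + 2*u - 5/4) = (2*u - 3)/(2*u + 5)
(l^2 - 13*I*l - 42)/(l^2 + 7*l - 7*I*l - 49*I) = (l - 6*I)/(l + 7)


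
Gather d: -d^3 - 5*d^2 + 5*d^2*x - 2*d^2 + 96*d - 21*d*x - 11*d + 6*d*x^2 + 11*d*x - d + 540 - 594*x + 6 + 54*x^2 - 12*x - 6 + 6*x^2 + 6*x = -d^3 + d^2*(5*x - 7) + d*(6*x^2 - 10*x + 84) + 60*x^2 - 600*x + 540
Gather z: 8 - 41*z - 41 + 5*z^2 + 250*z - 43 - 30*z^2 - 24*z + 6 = -25*z^2 + 185*z - 70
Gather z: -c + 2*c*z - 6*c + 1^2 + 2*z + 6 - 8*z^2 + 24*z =-7*c - 8*z^2 + z*(2*c + 26) + 7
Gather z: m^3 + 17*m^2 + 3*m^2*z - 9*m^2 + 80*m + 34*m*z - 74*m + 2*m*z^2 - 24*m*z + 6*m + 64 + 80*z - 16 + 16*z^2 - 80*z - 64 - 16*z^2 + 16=m^3 + 8*m^2 + 2*m*z^2 + 12*m + z*(3*m^2 + 10*m)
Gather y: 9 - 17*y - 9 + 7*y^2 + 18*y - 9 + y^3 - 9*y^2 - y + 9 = y^3 - 2*y^2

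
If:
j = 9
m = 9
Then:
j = 9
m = 9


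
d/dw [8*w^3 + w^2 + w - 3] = 24*w^2 + 2*w + 1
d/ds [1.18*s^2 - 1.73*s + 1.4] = 2.36*s - 1.73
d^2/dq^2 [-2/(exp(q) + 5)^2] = (20 - 8*exp(q))*exp(q)/(exp(q) + 5)^4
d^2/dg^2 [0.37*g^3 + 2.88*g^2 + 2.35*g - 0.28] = 2.22*g + 5.76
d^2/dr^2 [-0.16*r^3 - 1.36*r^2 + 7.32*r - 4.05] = -0.96*r - 2.72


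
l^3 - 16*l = l*(l - 4)*(l + 4)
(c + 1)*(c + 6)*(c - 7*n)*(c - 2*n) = c^4 - 9*c^3*n + 7*c^3 + 14*c^2*n^2 - 63*c^2*n + 6*c^2 + 98*c*n^2 - 54*c*n + 84*n^2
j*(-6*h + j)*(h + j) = -6*h^2*j - 5*h*j^2 + j^3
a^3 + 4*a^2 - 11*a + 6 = (a - 1)^2*(a + 6)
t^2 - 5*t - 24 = (t - 8)*(t + 3)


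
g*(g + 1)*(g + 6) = g^3 + 7*g^2 + 6*g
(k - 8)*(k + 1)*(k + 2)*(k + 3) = k^4 - 2*k^3 - 37*k^2 - 82*k - 48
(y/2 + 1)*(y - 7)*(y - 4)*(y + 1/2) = y^4/2 - 17*y^3/4 + 3*y^2/4 + 59*y/2 + 14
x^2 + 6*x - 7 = (x - 1)*(x + 7)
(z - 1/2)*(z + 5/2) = z^2 + 2*z - 5/4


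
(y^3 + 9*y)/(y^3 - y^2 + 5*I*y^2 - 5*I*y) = (y^2 + 9)/(y^2 - y + 5*I*y - 5*I)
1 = 1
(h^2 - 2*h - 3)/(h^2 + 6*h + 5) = (h - 3)/(h + 5)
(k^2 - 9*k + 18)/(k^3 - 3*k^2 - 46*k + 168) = (k - 3)/(k^2 + 3*k - 28)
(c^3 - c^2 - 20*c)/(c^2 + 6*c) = (c^2 - c - 20)/(c + 6)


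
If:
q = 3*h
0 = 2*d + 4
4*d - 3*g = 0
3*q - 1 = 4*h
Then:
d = -2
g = -8/3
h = 1/5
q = 3/5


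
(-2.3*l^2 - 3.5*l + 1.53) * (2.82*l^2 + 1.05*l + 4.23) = -6.486*l^4 - 12.285*l^3 - 9.0894*l^2 - 13.1985*l + 6.4719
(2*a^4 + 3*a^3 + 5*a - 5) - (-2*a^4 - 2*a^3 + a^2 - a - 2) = 4*a^4 + 5*a^3 - a^2 + 6*a - 3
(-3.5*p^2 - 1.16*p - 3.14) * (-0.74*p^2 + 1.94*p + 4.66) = 2.59*p^4 - 5.9316*p^3 - 16.2368*p^2 - 11.4972*p - 14.6324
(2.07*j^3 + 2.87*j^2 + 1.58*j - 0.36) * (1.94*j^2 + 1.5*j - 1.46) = 4.0158*j^5 + 8.6728*j^4 + 4.348*j^3 - 2.5186*j^2 - 2.8468*j + 0.5256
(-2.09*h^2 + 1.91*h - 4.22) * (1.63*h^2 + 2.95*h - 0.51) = -3.4067*h^4 - 3.0522*h^3 - 0.178199999999999*h^2 - 13.4231*h + 2.1522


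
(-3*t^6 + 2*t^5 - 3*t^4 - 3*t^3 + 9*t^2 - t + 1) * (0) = 0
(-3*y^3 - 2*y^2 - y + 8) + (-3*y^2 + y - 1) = -3*y^3 - 5*y^2 + 7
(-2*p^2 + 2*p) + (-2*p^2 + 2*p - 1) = -4*p^2 + 4*p - 1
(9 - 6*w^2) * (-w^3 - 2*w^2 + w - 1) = 6*w^5 + 12*w^4 - 15*w^3 - 12*w^2 + 9*w - 9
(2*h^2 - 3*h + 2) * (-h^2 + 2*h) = -2*h^4 + 7*h^3 - 8*h^2 + 4*h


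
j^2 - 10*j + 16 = (j - 8)*(j - 2)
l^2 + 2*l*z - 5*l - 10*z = (l - 5)*(l + 2*z)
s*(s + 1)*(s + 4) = s^3 + 5*s^2 + 4*s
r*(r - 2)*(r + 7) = r^3 + 5*r^2 - 14*r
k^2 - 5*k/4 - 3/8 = (k - 3/2)*(k + 1/4)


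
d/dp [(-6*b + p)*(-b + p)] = -7*b + 2*p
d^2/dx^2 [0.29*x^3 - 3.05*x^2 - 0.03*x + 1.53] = 1.74*x - 6.1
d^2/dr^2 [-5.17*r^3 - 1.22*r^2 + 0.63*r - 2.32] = -31.02*r - 2.44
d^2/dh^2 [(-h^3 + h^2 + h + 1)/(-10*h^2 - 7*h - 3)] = 2*(-11*h^3 - 147*h^2 - 93*h - 7)/(1000*h^6 + 2100*h^5 + 2370*h^4 + 1603*h^3 + 711*h^2 + 189*h + 27)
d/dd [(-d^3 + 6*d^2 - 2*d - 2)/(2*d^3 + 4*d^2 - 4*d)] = (-4*d^4 + 4*d^3 - d^2 + 4*d - 2)/(d^2*(d^4 + 4*d^3 - 8*d + 4))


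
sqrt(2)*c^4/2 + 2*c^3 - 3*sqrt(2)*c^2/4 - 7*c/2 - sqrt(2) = (c - sqrt(2))*(c + sqrt(2)/2)*(c + 2*sqrt(2))*(sqrt(2)*c/2 + 1/2)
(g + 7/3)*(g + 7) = g^2 + 28*g/3 + 49/3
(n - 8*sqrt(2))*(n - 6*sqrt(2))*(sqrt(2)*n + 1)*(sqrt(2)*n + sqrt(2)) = 2*n^4 - 27*sqrt(2)*n^3 + 2*n^3 - 27*sqrt(2)*n^2 + 164*n^2 + 96*sqrt(2)*n + 164*n + 96*sqrt(2)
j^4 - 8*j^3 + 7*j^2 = j^2*(j - 7)*(j - 1)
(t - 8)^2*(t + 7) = t^3 - 9*t^2 - 48*t + 448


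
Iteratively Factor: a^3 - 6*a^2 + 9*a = (a)*(a^2 - 6*a + 9) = a*(a - 3)*(a - 3)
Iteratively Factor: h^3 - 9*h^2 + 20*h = (h - 4)*(h^2 - 5*h) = h*(h - 4)*(h - 5)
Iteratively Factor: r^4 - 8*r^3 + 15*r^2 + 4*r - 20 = (r - 2)*(r^3 - 6*r^2 + 3*r + 10) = (r - 5)*(r - 2)*(r^2 - r - 2) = (r - 5)*(r - 2)*(r + 1)*(r - 2)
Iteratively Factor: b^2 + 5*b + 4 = (b + 1)*(b + 4)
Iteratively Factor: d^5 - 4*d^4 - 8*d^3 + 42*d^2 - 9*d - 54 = (d - 3)*(d^4 - d^3 - 11*d^2 + 9*d + 18) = (d - 3)*(d + 1)*(d^3 - 2*d^2 - 9*d + 18) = (d - 3)*(d + 1)*(d + 3)*(d^2 - 5*d + 6) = (d - 3)^2*(d + 1)*(d + 3)*(d - 2)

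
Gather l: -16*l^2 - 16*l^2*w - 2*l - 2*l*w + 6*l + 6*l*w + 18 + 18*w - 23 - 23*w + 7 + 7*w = l^2*(-16*w - 16) + l*(4*w + 4) + 2*w + 2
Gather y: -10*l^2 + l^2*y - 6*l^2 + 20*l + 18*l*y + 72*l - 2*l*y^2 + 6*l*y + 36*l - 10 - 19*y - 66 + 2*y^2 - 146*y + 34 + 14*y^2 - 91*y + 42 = -16*l^2 + 128*l + y^2*(16 - 2*l) + y*(l^2 + 24*l - 256)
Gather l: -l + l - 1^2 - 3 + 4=0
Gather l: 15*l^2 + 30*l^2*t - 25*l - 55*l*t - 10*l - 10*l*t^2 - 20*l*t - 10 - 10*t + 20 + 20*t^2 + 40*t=l^2*(30*t + 15) + l*(-10*t^2 - 75*t - 35) + 20*t^2 + 30*t + 10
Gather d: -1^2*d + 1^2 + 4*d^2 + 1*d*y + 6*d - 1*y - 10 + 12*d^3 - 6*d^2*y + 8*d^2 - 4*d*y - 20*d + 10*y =12*d^3 + d^2*(12 - 6*y) + d*(-3*y - 15) + 9*y - 9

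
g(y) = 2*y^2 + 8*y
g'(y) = 4*y + 8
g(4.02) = 64.48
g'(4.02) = 24.08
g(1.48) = 16.22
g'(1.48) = 13.92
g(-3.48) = -3.62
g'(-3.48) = -5.92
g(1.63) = 18.35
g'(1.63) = 14.52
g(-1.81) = -7.93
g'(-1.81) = 0.76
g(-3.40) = -4.08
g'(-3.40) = -5.60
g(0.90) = 8.82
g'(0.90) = 11.60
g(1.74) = 19.98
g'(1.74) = 14.96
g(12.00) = 384.00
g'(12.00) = 56.00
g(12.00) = 384.00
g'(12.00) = 56.00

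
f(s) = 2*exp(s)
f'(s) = 2*exp(s)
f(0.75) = 4.23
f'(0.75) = 4.23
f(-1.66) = 0.38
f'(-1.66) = 0.38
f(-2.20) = 0.22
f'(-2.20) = 0.22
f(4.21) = 134.71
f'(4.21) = 134.71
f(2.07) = 15.85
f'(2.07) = 15.85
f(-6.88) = 0.00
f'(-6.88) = 0.00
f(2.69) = 29.46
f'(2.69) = 29.46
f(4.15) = 126.87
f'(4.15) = 126.87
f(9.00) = 16206.17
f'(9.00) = 16206.17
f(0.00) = 2.00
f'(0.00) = 2.00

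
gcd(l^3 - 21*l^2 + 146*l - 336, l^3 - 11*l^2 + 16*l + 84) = l^2 - 13*l + 42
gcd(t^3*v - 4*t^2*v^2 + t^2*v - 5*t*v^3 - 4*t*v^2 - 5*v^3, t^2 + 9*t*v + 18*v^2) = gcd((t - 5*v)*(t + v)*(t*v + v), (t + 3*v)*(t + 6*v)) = 1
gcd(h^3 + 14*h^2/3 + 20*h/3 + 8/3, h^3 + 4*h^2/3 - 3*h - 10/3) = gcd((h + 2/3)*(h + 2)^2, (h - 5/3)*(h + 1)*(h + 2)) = h + 2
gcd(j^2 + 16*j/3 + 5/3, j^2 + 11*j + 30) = j + 5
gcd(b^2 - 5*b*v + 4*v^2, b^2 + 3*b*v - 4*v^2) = -b + v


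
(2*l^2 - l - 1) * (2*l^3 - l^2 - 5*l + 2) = 4*l^5 - 4*l^4 - 11*l^3 + 10*l^2 + 3*l - 2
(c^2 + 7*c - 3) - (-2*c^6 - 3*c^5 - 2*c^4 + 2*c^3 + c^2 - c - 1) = 2*c^6 + 3*c^5 + 2*c^4 - 2*c^3 + 8*c - 2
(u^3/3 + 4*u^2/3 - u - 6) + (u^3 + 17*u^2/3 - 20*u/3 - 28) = 4*u^3/3 + 7*u^2 - 23*u/3 - 34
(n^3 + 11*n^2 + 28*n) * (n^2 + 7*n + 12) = n^5 + 18*n^4 + 117*n^3 + 328*n^2 + 336*n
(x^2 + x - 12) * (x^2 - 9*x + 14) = x^4 - 8*x^3 - 7*x^2 + 122*x - 168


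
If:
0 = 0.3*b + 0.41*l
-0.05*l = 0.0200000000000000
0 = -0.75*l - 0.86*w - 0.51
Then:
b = 0.55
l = -0.40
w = -0.24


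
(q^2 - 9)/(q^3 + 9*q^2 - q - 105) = (q + 3)/(q^2 + 12*q + 35)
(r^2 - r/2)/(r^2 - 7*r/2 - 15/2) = r*(1 - 2*r)/(-2*r^2 + 7*r + 15)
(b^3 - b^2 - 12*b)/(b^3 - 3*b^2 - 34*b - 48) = b*(b - 4)/(b^2 - 6*b - 16)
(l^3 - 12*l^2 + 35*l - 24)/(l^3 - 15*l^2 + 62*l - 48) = (l - 3)/(l - 6)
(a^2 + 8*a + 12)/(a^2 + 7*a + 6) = (a + 2)/(a + 1)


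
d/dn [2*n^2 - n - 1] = 4*n - 1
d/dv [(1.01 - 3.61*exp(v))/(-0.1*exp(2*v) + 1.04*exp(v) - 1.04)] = (-0.361*exp(2*v) + 0.202*exp(v) + 2.704)*exp(v)/(0.01*exp(4*v) - 0.208*exp(3*v) + 1.2896*exp(2*v) - 2.1632*exp(v) + 1.0816)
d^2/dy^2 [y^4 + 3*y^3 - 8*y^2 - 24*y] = 12*y^2 + 18*y - 16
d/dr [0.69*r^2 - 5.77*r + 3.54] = 1.38*r - 5.77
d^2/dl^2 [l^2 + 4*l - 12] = 2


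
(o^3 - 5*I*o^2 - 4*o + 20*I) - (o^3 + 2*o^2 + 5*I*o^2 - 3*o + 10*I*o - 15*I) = -2*o^2 - 10*I*o^2 - o - 10*I*o + 35*I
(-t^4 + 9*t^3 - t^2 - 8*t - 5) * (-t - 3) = t^5 - 6*t^4 - 26*t^3 + 11*t^2 + 29*t + 15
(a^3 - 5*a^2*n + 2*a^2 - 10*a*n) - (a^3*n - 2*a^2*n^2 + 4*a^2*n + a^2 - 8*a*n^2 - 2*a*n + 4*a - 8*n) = -a^3*n + a^3 + 2*a^2*n^2 - 9*a^2*n + a^2 + 8*a*n^2 - 8*a*n - 4*a + 8*n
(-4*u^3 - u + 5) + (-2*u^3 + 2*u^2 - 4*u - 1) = -6*u^3 + 2*u^2 - 5*u + 4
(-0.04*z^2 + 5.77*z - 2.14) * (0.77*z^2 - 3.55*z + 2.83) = -0.0308*z^4 + 4.5849*z^3 - 22.2445*z^2 + 23.9261*z - 6.0562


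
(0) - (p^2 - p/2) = -p^2 + p/2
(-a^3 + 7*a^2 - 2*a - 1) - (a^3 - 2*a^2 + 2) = -2*a^3 + 9*a^2 - 2*a - 3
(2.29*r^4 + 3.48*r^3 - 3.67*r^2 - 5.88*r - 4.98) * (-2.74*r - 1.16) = -6.2746*r^5 - 12.1916*r^4 + 6.019*r^3 + 20.3684*r^2 + 20.466*r + 5.7768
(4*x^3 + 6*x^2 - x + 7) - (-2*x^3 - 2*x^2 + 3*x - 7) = 6*x^3 + 8*x^2 - 4*x + 14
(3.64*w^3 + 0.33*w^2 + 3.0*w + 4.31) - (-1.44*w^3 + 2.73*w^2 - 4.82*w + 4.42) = 5.08*w^3 - 2.4*w^2 + 7.82*w - 0.11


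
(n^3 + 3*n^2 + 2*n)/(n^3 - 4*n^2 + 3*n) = (n^2 + 3*n + 2)/(n^2 - 4*n + 3)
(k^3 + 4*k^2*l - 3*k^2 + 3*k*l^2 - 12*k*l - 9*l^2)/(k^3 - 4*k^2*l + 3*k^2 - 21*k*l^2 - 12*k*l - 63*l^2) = (k^2 + k*l - 3*k - 3*l)/(k^2 - 7*k*l + 3*k - 21*l)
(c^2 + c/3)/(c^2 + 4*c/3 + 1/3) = c/(c + 1)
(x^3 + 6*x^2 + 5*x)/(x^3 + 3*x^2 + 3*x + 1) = x*(x + 5)/(x^2 + 2*x + 1)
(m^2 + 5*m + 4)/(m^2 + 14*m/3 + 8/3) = 3*(m + 1)/(3*m + 2)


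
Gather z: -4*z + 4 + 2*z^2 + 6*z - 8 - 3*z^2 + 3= -z^2 + 2*z - 1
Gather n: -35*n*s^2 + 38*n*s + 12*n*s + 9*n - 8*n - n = n*(-35*s^2 + 50*s)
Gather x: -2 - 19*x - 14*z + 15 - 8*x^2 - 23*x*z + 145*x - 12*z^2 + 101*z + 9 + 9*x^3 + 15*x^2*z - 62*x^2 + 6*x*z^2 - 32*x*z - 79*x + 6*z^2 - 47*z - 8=9*x^3 + x^2*(15*z - 70) + x*(6*z^2 - 55*z + 47) - 6*z^2 + 40*z + 14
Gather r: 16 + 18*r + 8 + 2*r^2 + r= 2*r^2 + 19*r + 24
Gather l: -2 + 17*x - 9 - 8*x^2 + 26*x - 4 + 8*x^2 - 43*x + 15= 0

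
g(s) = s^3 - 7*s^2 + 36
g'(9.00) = 117.00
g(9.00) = 198.00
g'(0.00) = 0.00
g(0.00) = 36.00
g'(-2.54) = 54.91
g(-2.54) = -25.55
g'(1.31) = -13.19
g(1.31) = 26.24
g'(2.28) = -16.32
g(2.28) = 11.46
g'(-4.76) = 134.61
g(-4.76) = -230.45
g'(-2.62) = 57.27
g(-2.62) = -30.04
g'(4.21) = -5.77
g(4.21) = -13.45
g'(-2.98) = 68.36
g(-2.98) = -52.63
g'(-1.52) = 28.21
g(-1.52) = 16.32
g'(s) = 3*s^2 - 14*s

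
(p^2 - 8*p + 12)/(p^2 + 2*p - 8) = (p - 6)/(p + 4)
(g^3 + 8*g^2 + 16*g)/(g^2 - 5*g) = (g^2 + 8*g + 16)/(g - 5)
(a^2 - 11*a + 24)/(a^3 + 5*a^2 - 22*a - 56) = (a^2 - 11*a + 24)/(a^3 + 5*a^2 - 22*a - 56)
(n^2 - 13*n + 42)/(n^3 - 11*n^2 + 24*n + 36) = (n - 7)/(n^2 - 5*n - 6)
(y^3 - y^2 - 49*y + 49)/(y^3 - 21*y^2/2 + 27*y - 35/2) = 2*(y + 7)/(2*y - 5)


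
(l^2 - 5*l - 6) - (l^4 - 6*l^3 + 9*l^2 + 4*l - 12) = -l^4 + 6*l^3 - 8*l^2 - 9*l + 6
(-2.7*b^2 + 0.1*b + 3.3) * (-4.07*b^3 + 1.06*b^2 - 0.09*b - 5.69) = 10.989*b^5 - 3.269*b^4 - 13.082*b^3 + 18.852*b^2 - 0.866*b - 18.777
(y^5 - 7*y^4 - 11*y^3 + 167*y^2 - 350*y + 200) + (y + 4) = y^5 - 7*y^4 - 11*y^3 + 167*y^2 - 349*y + 204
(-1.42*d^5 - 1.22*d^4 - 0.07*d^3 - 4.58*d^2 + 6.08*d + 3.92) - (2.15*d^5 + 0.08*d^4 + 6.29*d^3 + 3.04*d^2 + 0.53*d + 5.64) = -3.57*d^5 - 1.3*d^4 - 6.36*d^3 - 7.62*d^2 + 5.55*d - 1.72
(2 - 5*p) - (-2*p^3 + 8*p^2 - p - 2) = 2*p^3 - 8*p^2 - 4*p + 4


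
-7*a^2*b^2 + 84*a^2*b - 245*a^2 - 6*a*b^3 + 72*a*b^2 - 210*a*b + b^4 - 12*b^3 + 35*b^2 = (-7*a + b)*(a + b)*(b - 7)*(b - 5)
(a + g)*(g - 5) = a*g - 5*a + g^2 - 5*g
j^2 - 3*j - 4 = (j - 4)*(j + 1)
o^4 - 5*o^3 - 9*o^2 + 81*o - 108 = (o - 3)^3*(o + 4)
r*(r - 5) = r^2 - 5*r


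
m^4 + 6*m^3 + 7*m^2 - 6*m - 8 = (m - 1)*(m + 1)*(m + 2)*(m + 4)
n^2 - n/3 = n*(n - 1/3)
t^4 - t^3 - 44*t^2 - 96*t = t*(t - 8)*(t + 3)*(t + 4)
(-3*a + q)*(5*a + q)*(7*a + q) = -105*a^3 - a^2*q + 9*a*q^2 + q^3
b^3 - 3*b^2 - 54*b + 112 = (b - 8)*(b - 2)*(b + 7)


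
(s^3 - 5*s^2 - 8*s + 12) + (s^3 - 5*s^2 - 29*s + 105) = 2*s^3 - 10*s^2 - 37*s + 117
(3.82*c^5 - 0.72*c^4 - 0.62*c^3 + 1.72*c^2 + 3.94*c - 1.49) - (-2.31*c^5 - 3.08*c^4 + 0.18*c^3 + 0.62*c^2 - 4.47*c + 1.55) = 6.13*c^5 + 2.36*c^4 - 0.8*c^3 + 1.1*c^2 + 8.41*c - 3.04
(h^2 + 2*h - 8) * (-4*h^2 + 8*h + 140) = -4*h^4 + 188*h^2 + 216*h - 1120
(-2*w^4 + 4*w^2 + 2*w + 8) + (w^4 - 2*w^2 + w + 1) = -w^4 + 2*w^2 + 3*w + 9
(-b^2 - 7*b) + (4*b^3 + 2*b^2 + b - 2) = 4*b^3 + b^2 - 6*b - 2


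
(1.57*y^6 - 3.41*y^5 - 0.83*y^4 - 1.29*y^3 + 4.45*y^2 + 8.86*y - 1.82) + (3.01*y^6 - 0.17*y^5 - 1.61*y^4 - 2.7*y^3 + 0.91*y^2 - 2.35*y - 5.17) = 4.58*y^6 - 3.58*y^5 - 2.44*y^4 - 3.99*y^3 + 5.36*y^2 + 6.51*y - 6.99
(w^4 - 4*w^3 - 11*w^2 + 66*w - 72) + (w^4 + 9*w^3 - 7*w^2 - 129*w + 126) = 2*w^4 + 5*w^3 - 18*w^2 - 63*w + 54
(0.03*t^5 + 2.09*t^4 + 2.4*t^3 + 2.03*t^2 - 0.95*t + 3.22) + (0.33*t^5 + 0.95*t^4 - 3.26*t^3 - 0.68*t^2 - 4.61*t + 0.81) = 0.36*t^5 + 3.04*t^4 - 0.86*t^3 + 1.35*t^2 - 5.56*t + 4.03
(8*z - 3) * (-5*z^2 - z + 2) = -40*z^3 + 7*z^2 + 19*z - 6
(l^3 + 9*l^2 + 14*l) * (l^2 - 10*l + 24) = l^5 - l^4 - 52*l^3 + 76*l^2 + 336*l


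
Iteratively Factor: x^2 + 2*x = (x)*(x + 2)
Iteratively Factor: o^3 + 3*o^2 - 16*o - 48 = (o - 4)*(o^2 + 7*o + 12) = (o - 4)*(o + 3)*(o + 4)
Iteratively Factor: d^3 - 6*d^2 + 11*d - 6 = (d - 1)*(d^2 - 5*d + 6) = (d - 3)*(d - 1)*(d - 2)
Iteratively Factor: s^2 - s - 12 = (s - 4)*(s + 3)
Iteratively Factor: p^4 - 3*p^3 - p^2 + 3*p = (p + 1)*(p^3 - 4*p^2 + 3*p) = (p - 1)*(p + 1)*(p^2 - 3*p) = p*(p - 1)*(p + 1)*(p - 3)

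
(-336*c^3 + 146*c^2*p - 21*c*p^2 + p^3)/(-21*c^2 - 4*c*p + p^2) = (48*c^2 - 14*c*p + p^2)/(3*c + p)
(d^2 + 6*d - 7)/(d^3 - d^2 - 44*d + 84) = (d - 1)/(d^2 - 8*d + 12)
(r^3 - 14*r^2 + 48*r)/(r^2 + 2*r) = (r^2 - 14*r + 48)/(r + 2)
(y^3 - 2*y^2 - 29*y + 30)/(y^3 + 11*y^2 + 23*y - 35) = (y - 6)/(y + 7)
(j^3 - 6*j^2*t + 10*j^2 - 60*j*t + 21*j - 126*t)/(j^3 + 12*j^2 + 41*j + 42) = (j - 6*t)/(j + 2)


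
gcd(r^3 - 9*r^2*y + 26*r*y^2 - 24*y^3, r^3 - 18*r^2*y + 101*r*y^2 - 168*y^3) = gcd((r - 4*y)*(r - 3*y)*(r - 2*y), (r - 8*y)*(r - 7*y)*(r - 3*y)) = -r + 3*y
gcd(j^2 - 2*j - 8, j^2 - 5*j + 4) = j - 4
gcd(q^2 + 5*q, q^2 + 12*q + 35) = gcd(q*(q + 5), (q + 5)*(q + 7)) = q + 5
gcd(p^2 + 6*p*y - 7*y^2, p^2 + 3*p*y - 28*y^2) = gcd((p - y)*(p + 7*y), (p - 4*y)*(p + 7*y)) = p + 7*y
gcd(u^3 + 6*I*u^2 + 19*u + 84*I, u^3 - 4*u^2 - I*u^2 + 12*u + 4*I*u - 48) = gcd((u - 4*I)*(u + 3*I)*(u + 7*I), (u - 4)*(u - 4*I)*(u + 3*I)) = u^2 - I*u + 12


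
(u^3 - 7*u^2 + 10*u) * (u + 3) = u^4 - 4*u^3 - 11*u^2 + 30*u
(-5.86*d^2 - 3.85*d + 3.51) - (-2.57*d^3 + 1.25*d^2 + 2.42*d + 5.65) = 2.57*d^3 - 7.11*d^2 - 6.27*d - 2.14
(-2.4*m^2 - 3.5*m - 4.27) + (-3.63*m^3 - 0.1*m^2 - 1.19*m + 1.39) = -3.63*m^3 - 2.5*m^2 - 4.69*m - 2.88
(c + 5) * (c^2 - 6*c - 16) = c^3 - c^2 - 46*c - 80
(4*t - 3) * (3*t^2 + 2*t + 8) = 12*t^3 - t^2 + 26*t - 24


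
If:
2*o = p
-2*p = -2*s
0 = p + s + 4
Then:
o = -1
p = -2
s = -2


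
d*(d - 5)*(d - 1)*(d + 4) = d^4 - 2*d^3 - 19*d^2 + 20*d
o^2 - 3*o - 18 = (o - 6)*(o + 3)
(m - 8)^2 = m^2 - 16*m + 64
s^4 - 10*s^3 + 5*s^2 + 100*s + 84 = (s - 7)*(s - 6)*(s + 1)*(s + 2)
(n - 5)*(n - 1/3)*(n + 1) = n^3 - 13*n^2/3 - 11*n/3 + 5/3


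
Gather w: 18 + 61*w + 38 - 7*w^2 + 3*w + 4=-7*w^2 + 64*w + 60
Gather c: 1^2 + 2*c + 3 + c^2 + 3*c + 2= c^2 + 5*c + 6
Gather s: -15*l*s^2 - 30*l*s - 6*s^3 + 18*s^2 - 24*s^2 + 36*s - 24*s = -6*s^3 + s^2*(-15*l - 6) + s*(12 - 30*l)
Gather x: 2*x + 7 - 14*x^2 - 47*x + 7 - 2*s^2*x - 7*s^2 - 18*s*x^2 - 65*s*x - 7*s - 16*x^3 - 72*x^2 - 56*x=-7*s^2 - 7*s - 16*x^3 + x^2*(-18*s - 86) + x*(-2*s^2 - 65*s - 101) + 14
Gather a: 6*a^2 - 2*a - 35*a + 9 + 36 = 6*a^2 - 37*a + 45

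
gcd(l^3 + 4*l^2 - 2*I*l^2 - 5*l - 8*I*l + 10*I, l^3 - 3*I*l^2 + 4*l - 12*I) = l - 2*I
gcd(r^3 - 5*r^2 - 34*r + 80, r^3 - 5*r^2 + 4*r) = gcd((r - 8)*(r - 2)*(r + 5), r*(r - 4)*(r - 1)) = 1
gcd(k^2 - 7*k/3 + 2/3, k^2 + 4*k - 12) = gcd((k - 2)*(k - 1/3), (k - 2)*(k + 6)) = k - 2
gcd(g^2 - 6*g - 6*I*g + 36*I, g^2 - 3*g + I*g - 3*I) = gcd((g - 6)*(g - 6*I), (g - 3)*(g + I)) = 1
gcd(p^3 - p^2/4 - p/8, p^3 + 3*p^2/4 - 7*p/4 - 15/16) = 1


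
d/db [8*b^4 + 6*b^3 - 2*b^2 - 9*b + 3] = 32*b^3 + 18*b^2 - 4*b - 9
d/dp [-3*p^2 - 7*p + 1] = -6*p - 7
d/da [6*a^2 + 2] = 12*a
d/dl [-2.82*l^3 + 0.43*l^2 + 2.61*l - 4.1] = -8.46*l^2 + 0.86*l + 2.61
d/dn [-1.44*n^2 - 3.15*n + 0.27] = -2.88*n - 3.15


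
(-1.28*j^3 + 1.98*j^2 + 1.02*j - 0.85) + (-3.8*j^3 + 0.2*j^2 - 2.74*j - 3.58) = -5.08*j^3 + 2.18*j^2 - 1.72*j - 4.43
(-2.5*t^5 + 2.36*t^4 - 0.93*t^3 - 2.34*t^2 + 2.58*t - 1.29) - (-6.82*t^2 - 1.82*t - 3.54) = -2.5*t^5 + 2.36*t^4 - 0.93*t^3 + 4.48*t^2 + 4.4*t + 2.25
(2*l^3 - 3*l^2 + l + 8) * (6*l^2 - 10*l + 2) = 12*l^5 - 38*l^4 + 40*l^3 + 32*l^2 - 78*l + 16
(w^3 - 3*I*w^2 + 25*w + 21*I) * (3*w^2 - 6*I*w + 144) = 3*w^5 - 15*I*w^4 + 201*w^3 - 519*I*w^2 + 3726*w + 3024*I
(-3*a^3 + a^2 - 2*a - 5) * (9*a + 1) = -27*a^4 + 6*a^3 - 17*a^2 - 47*a - 5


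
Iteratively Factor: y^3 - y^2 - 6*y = (y - 3)*(y^2 + 2*y) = (y - 3)*(y + 2)*(y)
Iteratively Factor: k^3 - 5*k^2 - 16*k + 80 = (k - 5)*(k^2 - 16) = (k - 5)*(k - 4)*(k + 4)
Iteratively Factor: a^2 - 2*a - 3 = (a + 1)*(a - 3)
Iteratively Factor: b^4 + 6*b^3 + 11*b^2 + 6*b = (b + 3)*(b^3 + 3*b^2 + 2*b) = (b + 1)*(b + 3)*(b^2 + 2*b) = b*(b + 1)*(b + 3)*(b + 2)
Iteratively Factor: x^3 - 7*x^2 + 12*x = (x - 3)*(x^2 - 4*x) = x*(x - 3)*(x - 4)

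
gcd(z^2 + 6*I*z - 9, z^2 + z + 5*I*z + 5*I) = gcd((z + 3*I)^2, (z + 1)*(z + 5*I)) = 1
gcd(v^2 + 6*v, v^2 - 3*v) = v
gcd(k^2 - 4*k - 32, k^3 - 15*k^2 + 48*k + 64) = k - 8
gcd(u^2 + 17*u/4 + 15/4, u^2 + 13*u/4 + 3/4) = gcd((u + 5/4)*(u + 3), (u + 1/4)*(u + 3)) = u + 3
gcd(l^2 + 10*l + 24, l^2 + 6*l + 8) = l + 4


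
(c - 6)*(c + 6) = c^2 - 36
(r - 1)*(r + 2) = r^2 + r - 2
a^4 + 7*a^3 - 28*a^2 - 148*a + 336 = (a - 4)*(a - 2)*(a + 6)*(a + 7)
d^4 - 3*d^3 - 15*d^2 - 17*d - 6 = (d - 6)*(d + 1)^3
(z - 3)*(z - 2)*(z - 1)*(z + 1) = z^4 - 5*z^3 + 5*z^2 + 5*z - 6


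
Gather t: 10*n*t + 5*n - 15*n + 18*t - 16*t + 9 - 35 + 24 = -10*n + t*(10*n + 2) - 2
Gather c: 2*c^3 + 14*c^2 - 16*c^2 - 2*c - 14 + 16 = 2*c^3 - 2*c^2 - 2*c + 2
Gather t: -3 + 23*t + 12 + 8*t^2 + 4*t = 8*t^2 + 27*t + 9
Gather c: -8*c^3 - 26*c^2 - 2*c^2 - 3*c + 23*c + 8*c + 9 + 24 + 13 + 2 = -8*c^3 - 28*c^2 + 28*c + 48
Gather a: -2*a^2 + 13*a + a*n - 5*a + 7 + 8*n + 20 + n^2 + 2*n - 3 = -2*a^2 + a*(n + 8) + n^2 + 10*n + 24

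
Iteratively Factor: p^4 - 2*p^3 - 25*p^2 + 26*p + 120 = (p - 5)*(p^3 + 3*p^2 - 10*p - 24) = (p - 5)*(p + 4)*(p^2 - p - 6) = (p - 5)*(p + 2)*(p + 4)*(p - 3)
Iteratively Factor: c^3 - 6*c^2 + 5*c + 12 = (c - 4)*(c^2 - 2*c - 3) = (c - 4)*(c - 3)*(c + 1)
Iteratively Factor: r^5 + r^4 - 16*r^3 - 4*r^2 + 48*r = (r + 2)*(r^4 - r^3 - 14*r^2 + 24*r) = (r - 2)*(r + 2)*(r^3 + r^2 - 12*r) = r*(r - 2)*(r + 2)*(r^2 + r - 12) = r*(r - 2)*(r + 2)*(r + 4)*(r - 3)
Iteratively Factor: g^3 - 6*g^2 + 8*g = (g - 2)*(g^2 - 4*g) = (g - 4)*(g - 2)*(g)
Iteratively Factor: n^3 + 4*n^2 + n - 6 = (n + 2)*(n^2 + 2*n - 3) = (n + 2)*(n + 3)*(n - 1)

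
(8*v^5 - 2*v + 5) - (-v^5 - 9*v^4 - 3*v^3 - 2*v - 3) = 9*v^5 + 9*v^4 + 3*v^3 + 8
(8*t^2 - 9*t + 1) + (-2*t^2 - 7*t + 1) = 6*t^2 - 16*t + 2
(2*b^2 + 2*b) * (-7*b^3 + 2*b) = -14*b^5 - 14*b^4 + 4*b^3 + 4*b^2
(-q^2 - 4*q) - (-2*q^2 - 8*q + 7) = q^2 + 4*q - 7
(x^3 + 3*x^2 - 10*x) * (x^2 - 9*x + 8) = x^5 - 6*x^4 - 29*x^3 + 114*x^2 - 80*x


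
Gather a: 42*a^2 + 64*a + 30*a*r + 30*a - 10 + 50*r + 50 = 42*a^2 + a*(30*r + 94) + 50*r + 40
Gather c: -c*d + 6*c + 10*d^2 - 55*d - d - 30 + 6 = c*(6 - d) + 10*d^2 - 56*d - 24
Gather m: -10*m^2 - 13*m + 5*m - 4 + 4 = -10*m^2 - 8*m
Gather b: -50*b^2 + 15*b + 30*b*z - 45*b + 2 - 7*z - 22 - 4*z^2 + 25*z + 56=-50*b^2 + b*(30*z - 30) - 4*z^2 + 18*z + 36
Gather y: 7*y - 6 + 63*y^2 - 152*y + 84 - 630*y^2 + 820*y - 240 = -567*y^2 + 675*y - 162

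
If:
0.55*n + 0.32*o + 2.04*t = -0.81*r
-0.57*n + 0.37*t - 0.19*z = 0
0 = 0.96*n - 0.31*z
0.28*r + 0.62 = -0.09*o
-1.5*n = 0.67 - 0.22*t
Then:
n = -0.83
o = 126.13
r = -42.76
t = -2.59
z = -2.56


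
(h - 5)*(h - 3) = h^2 - 8*h + 15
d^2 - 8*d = d*(d - 8)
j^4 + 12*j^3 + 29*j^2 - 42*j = j*(j - 1)*(j + 6)*(j + 7)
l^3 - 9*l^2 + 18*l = l*(l - 6)*(l - 3)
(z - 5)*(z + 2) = z^2 - 3*z - 10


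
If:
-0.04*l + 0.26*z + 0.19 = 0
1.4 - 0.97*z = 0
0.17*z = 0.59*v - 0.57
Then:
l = 14.13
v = 1.38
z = 1.44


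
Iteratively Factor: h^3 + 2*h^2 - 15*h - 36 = (h - 4)*(h^2 + 6*h + 9) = (h - 4)*(h + 3)*(h + 3)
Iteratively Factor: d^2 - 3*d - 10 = (d + 2)*(d - 5)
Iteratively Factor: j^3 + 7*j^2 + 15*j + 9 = (j + 3)*(j^2 + 4*j + 3) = (j + 1)*(j + 3)*(j + 3)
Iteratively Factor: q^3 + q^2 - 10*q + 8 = (q - 1)*(q^2 + 2*q - 8) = (q - 2)*(q - 1)*(q + 4)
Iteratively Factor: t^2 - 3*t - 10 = (t - 5)*(t + 2)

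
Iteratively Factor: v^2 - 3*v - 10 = (v + 2)*(v - 5)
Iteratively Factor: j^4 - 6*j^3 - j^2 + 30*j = (j - 3)*(j^3 - 3*j^2 - 10*j) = (j - 3)*(j + 2)*(j^2 - 5*j) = (j - 5)*(j - 3)*(j + 2)*(j)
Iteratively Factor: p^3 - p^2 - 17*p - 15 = (p - 5)*(p^2 + 4*p + 3) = (p - 5)*(p + 1)*(p + 3)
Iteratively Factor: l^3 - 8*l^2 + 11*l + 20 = (l + 1)*(l^2 - 9*l + 20) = (l - 4)*(l + 1)*(l - 5)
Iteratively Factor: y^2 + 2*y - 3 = (y - 1)*(y + 3)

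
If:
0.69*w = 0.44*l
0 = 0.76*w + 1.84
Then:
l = -3.80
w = -2.42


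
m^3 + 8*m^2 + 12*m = m*(m + 2)*(m + 6)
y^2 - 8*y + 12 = (y - 6)*(y - 2)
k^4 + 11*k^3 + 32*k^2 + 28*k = k*(k + 2)^2*(k + 7)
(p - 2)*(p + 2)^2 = p^3 + 2*p^2 - 4*p - 8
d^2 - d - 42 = (d - 7)*(d + 6)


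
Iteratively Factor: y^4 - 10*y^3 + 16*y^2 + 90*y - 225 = (y - 3)*(y^3 - 7*y^2 - 5*y + 75) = (y - 5)*(y - 3)*(y^2 - 2*y - 15) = (y - 5)^2*(y - 3)*(y + 3)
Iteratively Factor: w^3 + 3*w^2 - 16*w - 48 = (w + 4)*(w^2 - w - 12) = (w + 3)*(w + 4)*(w - 4)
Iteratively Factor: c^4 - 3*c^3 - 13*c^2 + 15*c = (c - 1)*(c^3 - 2*c^2 - 15*c) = (c - 1)*(c + 3)*(c^2 - 5*c) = (c - 5)*(c - 1)*(c + 3)*(c)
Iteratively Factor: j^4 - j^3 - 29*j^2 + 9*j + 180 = (j - 5)*(j^3 + 4*j^2 - 9*j - 36) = (j - 5)*(j + 4)*(j^2 - 9) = (j - 5)*(j - 3)*(j + 4)*(j + 3)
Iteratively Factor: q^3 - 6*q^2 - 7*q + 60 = (q - 4)*(q^2 - 2*q - 15) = (q - 4)*(q + 3)*(q - 5)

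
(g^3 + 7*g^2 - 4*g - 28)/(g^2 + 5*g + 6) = (g^2 + 5*g - 14)/(g + 3)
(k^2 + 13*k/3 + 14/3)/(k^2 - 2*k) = (3*k^2 + 13*k + 14)/(3*k*(k - 2))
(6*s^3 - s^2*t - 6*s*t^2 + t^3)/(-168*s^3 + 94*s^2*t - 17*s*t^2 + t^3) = (-s^2 + t^2)/(28*s^2 - 11*s*t + t^2)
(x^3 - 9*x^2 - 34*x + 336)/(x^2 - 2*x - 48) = x - 7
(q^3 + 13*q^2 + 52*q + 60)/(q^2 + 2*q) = q + 11 + 30/q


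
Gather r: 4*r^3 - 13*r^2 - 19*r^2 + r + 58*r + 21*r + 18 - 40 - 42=4*r^3 - 32*r^2 + 80*r - 64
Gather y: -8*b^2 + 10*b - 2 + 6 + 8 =-8*b^2 + 10*b + 12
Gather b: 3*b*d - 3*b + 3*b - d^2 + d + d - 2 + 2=3*b*d - d^2 + 2*d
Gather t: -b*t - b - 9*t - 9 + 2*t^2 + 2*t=-b + 2*t^2 + t*(-b - 7) - 9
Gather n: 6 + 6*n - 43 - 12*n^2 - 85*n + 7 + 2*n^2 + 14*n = -10*n^2 - 65*n - 30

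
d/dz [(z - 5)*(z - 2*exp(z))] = z - (z - 5)*(2*exp(z) - 1) - 2*exp(z)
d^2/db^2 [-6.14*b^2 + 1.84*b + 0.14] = -12.2800000000000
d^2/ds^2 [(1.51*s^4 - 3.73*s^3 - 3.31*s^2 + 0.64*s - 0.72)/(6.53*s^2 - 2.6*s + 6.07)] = (128.775518*s^6 - 153.82068*s^5 + 420.357726*s^4 - 193.843962*s^3 + 1623.814866*s^2 - 903.450366*s - 176.369254)/(278.445077*s^6 - 332.59902*s^5 + 908.919189*s^4 - 635.91476*s^3 + 844.891191*s^2 - 287.39022*s + 223.648543)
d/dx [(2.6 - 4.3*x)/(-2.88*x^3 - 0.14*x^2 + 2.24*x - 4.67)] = (-24.768*x^3 + 21.862*x^2 + 0.728*x + 14.257)/(8.2944*x^6 + 0.8064*x^5 - 12.8828*x^4 + 26.272*x^3 + 6.3252*x^2 - 20.9216*x + 21.8089)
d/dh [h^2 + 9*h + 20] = 2*h + 9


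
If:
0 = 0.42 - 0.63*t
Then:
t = 0.67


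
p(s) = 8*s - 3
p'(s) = 8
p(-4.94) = -42.52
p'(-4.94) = 8.00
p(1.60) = 9.80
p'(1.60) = 8.00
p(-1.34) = -13.72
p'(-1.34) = 8.00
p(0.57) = 1.56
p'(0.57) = 8.00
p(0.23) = -1.16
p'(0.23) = 8.00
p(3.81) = 27.48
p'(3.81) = 8.00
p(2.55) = 17.40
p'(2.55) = 8.00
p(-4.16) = -36.28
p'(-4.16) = 8.00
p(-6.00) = -51.00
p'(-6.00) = 8.00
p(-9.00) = -75.00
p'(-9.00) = 8.00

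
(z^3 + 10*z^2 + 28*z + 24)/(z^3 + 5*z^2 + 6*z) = (z^2 + 8*z + 12)/(z*(z + 3))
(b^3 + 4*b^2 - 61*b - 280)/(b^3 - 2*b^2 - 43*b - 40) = (b + 7)/(b + 1)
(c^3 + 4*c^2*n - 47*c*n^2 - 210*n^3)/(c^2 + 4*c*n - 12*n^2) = (c^2 - 2*c*n - 35*n^2)/(c - 2*n)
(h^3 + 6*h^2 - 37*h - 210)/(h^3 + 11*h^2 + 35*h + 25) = (h^2 + h - 42)/(h^2 + 6*h + 5)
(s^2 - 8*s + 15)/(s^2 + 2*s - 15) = (s - 5)/(s + 5)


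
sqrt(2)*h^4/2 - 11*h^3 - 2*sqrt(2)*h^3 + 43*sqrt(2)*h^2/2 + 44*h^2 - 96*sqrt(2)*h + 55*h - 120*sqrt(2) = (h - 5)*(h - 8*sqrt(2))*(h - 3*sqrt(2))*(sqrt(2)*h/2 + sqrt(2)/2)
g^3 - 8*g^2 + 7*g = g*(g - 7)*(g - 1)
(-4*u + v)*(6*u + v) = -24*u^2 + 2*u*v + v^2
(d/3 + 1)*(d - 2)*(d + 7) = d^3/3 + 8*d^2/3 + d/3 - 14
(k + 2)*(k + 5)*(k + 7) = k^3 + 14*k^2 + 59*k + 70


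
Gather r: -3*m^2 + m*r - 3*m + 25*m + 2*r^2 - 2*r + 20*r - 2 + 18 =-3*m^2 + 22*m + 2*r^2 + r*(m + 18) + 16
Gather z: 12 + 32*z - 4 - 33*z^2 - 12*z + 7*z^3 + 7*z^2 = 7*z^3 - 26*z^2 + 20*z + 8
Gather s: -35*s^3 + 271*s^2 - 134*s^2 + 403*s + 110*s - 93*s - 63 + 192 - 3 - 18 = -35*s^3 + 137*s^2 + 420*s + 108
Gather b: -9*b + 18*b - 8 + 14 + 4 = 9*b + 10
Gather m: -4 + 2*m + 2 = 2*m - 2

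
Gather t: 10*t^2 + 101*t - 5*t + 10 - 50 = 10*t^2 + 96*t - 40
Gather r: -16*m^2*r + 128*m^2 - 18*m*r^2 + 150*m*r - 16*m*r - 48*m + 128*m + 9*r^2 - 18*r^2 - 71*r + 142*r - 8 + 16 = 128*m^2 + 80*m + r^2*(-18*m - 9) + r*(-16*m^2 + 134*m + 71) + 8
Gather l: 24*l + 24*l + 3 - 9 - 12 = 48*l - 18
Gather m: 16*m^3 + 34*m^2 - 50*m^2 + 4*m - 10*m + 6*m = 16*m^3 - 16*m^2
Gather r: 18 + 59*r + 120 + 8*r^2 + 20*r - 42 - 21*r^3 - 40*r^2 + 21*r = -21*r^3 - 32*r^2 + 100*r + 96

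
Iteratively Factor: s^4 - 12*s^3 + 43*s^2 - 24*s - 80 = (s - 4)*(s^3 - 8*s^2 + 11*s + 20) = (s - 4)*(s + 1)*(s^2 - 9*s + 20) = (s - 4)^2*(s + 1)*(s - 5)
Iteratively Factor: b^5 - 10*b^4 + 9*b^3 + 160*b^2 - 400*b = (b - 5)*(b^4 - 5*b^3 - 16*b^2 + 80*b) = b*(b - 5)*(b^3 - 5*b^2 - 16*b + 80) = b*(b - 5)*(b - 4)*(b^2 - b - 20) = b*(b - 5)^2*(b - 4)*(b + 4)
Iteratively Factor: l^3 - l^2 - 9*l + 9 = (l - 1)*(l^2 - 9) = (l - 3)*(l - 1)*(l + 3)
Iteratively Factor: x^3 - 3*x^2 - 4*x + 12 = (x + 2)*(x^2 - 5*x + 6) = (x - 2)*(x + 2)*(x - 3)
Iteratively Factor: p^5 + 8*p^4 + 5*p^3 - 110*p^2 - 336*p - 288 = (p + 4)*(p^4 + 4*p^3 - 11*p^2 - 66*p - 72) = (p + 3)*(p + 4)*(p^3 + p^2 - 14*p - 24) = (p + 2)*(p + 3)*(p + 4)*(p^2 - p - 12) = (p - 4)*(p + 2)*(p + 3)*(p + 4)*(p + 3)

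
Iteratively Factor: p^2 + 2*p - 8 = (p + 4)*(p - 2)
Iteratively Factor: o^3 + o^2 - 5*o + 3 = (o - 1)*(o^2 + 2*o - 3) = (o - 1)^2*(o + 3)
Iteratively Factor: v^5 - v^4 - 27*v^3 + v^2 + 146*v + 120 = (v - 5)*(v^4 + 4*v^3 - 7*v^2 - 34*v - 24) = (v - 5)*(v + 4)*(v^3 - 7*v - 6) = (v - 5)*(v + 1)*(v + 4)*(v^2 - v - 6) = (v - 5)*(v - 3)*(v + 1)*(v + 4)*(v + 2)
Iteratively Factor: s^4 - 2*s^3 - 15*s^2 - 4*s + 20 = (s - 1)*(s^3 - s^2 - 16*s - 20) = (s - 1)*(s + 2)*(s^2 - 3*s - 10) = (s - 5)*(s - 1)*(s + 2)*(s + 2)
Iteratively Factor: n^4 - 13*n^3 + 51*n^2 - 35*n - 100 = (n - 5)*(n^3 - 8*n^2 + 11*n + 20) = (n - 5)*(n - 4)*(n^2 - 4*n - 5) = (n - 5)*(n - 4)*(n + 1)*(n - 5)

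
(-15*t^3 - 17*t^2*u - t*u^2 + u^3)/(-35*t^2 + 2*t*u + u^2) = (3*t^2 + 4*t*u + u^2)/(7*t + u)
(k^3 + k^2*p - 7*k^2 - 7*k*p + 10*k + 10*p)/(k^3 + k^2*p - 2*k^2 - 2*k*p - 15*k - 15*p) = (k - 2)/(k + 3)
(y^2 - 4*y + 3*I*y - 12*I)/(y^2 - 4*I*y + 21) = (y - 4)/(y - 7*I)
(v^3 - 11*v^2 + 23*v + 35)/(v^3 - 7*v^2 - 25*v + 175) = (v + 1)/(v + 5)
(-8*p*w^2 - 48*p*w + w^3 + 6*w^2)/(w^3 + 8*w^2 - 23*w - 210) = w*(-8*p + w)/(w^2 + 2*w - 35)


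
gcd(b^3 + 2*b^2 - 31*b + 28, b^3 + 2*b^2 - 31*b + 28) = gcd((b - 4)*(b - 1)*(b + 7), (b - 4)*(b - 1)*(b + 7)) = b^3 + 2*b^2 - 31*b + 28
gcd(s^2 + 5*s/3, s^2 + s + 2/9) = 1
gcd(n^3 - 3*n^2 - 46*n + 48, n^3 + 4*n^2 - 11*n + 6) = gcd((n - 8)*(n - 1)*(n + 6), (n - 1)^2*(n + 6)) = n^2 + 5*n - 6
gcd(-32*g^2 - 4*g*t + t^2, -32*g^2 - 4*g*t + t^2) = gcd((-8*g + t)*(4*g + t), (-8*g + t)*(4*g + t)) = -32*g^2 - 4*g*t + t^2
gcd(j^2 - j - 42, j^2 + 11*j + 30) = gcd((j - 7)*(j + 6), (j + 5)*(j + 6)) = j + 6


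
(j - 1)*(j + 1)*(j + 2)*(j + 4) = j^4 + 6*j^3 + 7*j^2 - 6*j - 8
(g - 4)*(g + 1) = g^2 - 3*g - 4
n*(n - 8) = n^2 - 8*n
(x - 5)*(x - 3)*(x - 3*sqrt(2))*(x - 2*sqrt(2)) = x^4 - 8*x^3 - 5*sqrt(2)*x^3 + 27*x^2 + 40*sqrt(2)*x^2 - 75*sqrt(2)*x - 96*x + 180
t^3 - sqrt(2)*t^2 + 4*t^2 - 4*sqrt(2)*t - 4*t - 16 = (t + 4)*(t - 2*sqrt(2))*(t + sqrt(2))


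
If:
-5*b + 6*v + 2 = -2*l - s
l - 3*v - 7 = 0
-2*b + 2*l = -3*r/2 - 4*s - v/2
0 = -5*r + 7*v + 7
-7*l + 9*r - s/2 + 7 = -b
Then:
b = -662/93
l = -397/62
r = -301/62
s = 188/93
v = -277/62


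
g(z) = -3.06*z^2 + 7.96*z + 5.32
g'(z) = 7.96 - 6.12*z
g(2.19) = 8.08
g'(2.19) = -5.44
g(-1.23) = -9.10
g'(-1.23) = 15.49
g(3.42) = -3.25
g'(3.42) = -12.97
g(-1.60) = -15.25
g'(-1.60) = 17.75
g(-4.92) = -107.91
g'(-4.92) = 38.07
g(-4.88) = -106.40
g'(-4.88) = 37.83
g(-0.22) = 3.42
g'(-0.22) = 9.31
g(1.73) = 9.93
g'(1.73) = -2.63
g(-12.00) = -530.84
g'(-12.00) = 81.40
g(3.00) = 1.66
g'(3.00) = -10.40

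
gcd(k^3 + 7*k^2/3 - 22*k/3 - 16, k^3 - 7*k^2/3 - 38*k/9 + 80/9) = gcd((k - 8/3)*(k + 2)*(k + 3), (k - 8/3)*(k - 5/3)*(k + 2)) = k^2 - 2*k/3 - 16/3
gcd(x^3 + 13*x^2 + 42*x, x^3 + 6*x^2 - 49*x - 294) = x^2 + 13*x + 42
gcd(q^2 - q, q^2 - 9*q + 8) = q - 1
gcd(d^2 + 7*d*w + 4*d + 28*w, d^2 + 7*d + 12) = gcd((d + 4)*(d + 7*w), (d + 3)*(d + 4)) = d + 4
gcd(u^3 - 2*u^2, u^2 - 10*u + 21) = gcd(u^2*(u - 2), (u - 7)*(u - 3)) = 1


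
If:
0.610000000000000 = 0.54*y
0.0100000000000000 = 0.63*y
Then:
No Solution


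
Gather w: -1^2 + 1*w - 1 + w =2*w - 2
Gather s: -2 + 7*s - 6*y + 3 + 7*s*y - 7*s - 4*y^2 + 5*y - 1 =7*s*y - 4*y^2 - y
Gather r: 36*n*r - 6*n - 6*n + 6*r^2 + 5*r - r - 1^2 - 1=-12*n + 6*r^2 + r*(36*n + 4) - 2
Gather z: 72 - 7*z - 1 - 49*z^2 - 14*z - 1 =-49*z^2 - 21*z + 70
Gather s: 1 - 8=-7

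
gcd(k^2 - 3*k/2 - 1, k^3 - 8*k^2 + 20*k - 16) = k - 2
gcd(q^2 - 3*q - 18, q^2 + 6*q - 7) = 1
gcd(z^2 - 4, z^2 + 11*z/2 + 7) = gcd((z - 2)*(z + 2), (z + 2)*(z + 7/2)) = z + 2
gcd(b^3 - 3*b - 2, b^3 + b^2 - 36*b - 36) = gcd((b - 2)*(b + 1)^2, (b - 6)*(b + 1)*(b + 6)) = b + 1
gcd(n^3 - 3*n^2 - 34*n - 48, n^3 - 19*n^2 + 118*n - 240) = n - 8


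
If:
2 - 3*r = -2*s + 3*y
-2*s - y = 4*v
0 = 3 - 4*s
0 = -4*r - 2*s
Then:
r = -3/8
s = 3/4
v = -73/96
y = 37/24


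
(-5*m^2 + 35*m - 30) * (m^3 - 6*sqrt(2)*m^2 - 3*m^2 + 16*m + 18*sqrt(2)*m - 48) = -5*m^5 + 30*sqrt(2)*m^4 + 50*m^4 - 300*sqrt(2)*m^3 - 215*m^3 + 890*m^2 + 810*sqrt(2)*m^2 - 2160*m - 540*sqrt(2)*m + 1440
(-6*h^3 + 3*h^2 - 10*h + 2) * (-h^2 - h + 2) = 6*h^5 + 3*h^4 - 5*h^3 + 14*h^2 - 22*h + 4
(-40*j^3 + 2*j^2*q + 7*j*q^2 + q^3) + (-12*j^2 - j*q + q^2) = -40*j^3 + 2*j^2*q - 12*j^2 + 7*j*q^2 - j*q + q^3 + q^2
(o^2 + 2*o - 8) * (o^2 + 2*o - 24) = o^4 + 4*o^3 - 28*o^2 - 64*o + 192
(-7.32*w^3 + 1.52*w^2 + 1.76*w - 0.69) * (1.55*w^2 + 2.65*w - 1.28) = -11.346*w^5 - 17.042*w^4 + 16.1256*w^3 + 1.6489*w^2 - 4.0813*w + 0.8832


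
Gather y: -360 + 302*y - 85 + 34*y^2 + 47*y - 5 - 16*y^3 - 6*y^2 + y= -16*y^3 + 28*y^2 + 350*y - 450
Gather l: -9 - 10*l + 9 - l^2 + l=-l^2 - 9*l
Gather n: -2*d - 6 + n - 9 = -2*d + n - 15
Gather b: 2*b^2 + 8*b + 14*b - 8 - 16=2*b^2 + 22*b - 24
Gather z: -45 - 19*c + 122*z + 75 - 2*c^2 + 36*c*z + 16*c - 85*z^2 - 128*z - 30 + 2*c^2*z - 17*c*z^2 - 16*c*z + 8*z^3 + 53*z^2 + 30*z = -2*c^2 - 3*c + 8*z^3 + z^2*(-17*c - 32) + z*(2*c^2 + 20*c + 24)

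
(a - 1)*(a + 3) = a^2 + 2*a - 3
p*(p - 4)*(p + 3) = p^3 - p^2 - 12*p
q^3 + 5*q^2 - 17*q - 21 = (q - 3)*(q + 1)*(q + 7)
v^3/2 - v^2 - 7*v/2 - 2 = (v/2 + 1/2)*(v - 4)*(v + 1)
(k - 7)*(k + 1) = k^2 - 6*k - 7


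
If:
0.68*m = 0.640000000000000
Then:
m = 0.94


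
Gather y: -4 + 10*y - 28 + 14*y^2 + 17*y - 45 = 14*y^2 + 27*y - 77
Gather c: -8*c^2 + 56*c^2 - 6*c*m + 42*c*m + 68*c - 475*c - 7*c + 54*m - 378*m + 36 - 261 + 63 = 48*c^2 + c*(36*m - 414) - 324*m - 162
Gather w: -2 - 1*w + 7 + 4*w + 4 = 3*w + 9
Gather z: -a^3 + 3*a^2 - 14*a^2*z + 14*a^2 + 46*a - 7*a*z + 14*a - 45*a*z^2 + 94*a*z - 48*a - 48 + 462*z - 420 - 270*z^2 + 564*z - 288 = -a^3 + 17*a^2 + 12*a + z^2*(-45*a - 270) + z*(-14*a^2 + 87*a + 1026) - 756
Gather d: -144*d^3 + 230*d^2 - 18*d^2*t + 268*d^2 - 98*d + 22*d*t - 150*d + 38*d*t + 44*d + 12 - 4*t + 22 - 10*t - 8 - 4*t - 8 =-144*d^3 + d^2*(498 - 18*t) + d*(60*t - 204) - 18*t + 18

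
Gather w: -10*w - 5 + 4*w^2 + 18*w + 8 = 4*w^2 + 8*w + 3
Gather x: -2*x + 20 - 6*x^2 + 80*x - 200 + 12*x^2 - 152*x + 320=6*x^2 - 74*x + 140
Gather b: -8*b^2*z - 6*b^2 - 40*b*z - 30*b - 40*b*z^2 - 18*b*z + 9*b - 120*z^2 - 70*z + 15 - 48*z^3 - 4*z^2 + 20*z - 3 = b^2*(-8*z - 6) + b*(-40*z^2 - 58*z - 21) - 48*z^3 - 124*z^2 - 50*z + 12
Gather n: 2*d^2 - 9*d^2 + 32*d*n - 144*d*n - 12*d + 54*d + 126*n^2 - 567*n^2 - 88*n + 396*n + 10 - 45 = -7*d^2 + 42*d - 441*n^2 + n*(308 - 112*d) - 35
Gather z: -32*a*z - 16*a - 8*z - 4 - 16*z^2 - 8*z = -16*a - 16*z^2 + z*(-32*a - 16) - 4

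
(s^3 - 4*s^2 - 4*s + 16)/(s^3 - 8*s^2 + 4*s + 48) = (s - 2)/(s - 6)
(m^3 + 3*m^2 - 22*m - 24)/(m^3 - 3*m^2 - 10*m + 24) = (m^2 + 7*m + 6)/(m^2 + m - 6)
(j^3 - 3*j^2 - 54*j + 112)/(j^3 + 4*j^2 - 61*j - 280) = (j - 2)/(j + 5)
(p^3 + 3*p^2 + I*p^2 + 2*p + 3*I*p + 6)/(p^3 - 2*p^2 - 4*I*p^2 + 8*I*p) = (p^3 + p^2*(3 + I) + p*(2 + 3*I) + 6)/(p*(p^2 - 2*p*(1 + 2*I) + 8*I))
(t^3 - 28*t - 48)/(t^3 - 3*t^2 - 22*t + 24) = (t + 2)/(t - 1)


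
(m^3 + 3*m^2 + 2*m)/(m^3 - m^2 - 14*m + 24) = m*(m^2 + 3*m + 2)/(m^3 - m^2 - 14*m + 24)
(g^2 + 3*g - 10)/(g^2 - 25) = (g - 2)/(g - 5)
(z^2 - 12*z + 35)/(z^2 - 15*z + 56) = (z - 5)/(z - 8)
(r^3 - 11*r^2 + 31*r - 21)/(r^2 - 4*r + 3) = r - 7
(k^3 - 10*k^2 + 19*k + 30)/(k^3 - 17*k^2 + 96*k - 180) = (k + 1)/(k - 6)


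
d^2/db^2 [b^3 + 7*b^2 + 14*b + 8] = 6*b + 14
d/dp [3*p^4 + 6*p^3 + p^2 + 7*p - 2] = 12*p^3 + 18*p^2 + 2*p + 7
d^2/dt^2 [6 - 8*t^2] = -16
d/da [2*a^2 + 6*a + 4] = 4*a + 6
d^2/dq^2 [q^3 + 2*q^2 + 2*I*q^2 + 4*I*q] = 6*q + 4 + 4*I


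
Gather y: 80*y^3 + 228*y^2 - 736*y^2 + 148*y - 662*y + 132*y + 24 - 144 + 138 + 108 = 80*y^3 - 508*y^2 - 382*y + 126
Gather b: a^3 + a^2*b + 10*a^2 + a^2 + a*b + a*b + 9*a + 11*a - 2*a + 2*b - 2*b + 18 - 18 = a^3 + 11*a^2 + 18*a + b*(a^2 + 2*a)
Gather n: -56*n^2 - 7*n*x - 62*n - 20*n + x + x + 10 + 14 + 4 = -56*n^2 + n*(-7*x - 82) + 2*x + 28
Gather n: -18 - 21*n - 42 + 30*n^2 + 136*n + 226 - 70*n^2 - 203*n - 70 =-40*n^2 - 88*n + 96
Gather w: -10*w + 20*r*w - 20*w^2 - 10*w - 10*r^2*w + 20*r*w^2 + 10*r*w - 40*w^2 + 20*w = w^2*(20*r - 60) + w*(-10*r^2 + 30*r)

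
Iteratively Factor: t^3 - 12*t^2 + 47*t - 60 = (t - 3)*(t^2 - 9*t + 20) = (t - 4)*(t - 3)*(t - 5)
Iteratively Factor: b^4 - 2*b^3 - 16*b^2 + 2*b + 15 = (b - 1)*(b^3 - b^2 - 17*b - 15) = (b - 1)*(b + 1)*(b^2 - 2*b - 15) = (b - 1)*(b + 1)*(b + 3)*(b - 5)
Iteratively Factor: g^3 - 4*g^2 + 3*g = (g)*(g^2 - 4*g + 3) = g*(g - 3)*(g - 1)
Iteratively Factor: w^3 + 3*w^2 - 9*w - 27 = (w + 3)*(w^2 - 9) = (w - 3)*(w + 3)*(w + 3)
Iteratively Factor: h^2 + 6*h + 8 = (h + 4)*(h + 2)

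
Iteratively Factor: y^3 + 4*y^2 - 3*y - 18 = (y - 2)*(y^2 + 6*y + 9) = (y - 2)*(y + 3)*(y + 3)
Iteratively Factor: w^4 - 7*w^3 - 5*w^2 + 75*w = (w)*(w^3 - 7*w^2 - 5*w + 75) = w*(w - 5)*(w^2 - 2*w - 15) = w*(w - 5)^2*(w + 3)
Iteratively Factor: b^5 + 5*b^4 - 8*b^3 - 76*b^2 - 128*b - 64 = (b + 2)*(b^4 + 3*b^3 - 14*b^2 - 48*b - 32) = (b + 2)*(b + 4)*(b^3 - b^2 - 10*b - 8) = (b - 4)*(b + 2)*(b + 4)*(b^2 + 3*b + 2) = (b - 4)*(b + 1)*(b + 2)*(b + 4)*(b + 2)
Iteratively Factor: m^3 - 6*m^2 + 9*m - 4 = (m - 1)*(m^2 - 5*m + 4) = (m - 4)*(m - 1)*(m - 1)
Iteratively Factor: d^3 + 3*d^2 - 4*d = (d)*(d^2 + 3*d - 4) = d*(d + 4)*(d - 1)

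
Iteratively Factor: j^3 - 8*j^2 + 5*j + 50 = (j - 5)*(j^2 - 3*j - 10) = (j - 5)*(j + 2)*(j - 5)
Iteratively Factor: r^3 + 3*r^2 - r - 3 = (r + 3)*(r^2 - 1) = (r + 1)*(r + 3)*(r - 1)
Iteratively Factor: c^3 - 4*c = (c)*(c^2 - 4) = c*(c - 2)*(c + 2)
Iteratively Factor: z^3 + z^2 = (z)*(z^2 + z) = z^2*(z + 1)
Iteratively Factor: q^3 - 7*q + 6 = (q - 1)*(q^2 + q - 6) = (q - 2)*(q - 1)*(q + 3)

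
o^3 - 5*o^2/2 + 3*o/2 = o*(o - 3/2)*(o - 1)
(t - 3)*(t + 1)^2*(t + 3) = t^4 + 2*t^3 - 8*t^2 - 18*t - 9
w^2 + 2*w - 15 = (w - 3)*(w + 5)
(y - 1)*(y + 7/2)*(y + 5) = y^3 + 15*y^2/2 + 9*y - 35/2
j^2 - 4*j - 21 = (j - 7)*(j + 3)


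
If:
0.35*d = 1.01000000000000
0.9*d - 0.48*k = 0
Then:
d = 2.89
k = 5.41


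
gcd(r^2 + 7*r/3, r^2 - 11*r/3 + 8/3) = 1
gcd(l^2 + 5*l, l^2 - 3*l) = l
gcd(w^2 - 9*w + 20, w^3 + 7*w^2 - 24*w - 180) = w - 5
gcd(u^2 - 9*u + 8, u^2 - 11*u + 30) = 1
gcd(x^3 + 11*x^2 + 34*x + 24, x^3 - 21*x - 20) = x^2 + 5*x + 4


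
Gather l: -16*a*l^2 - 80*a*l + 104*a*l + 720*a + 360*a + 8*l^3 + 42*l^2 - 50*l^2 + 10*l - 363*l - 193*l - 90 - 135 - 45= 1080*a + 8*l^3 + l^2*(-16*a - 8) + l*(24*a - 546) - 270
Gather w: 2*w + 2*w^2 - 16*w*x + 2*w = 2*w^2 + w*(4 - 16*x)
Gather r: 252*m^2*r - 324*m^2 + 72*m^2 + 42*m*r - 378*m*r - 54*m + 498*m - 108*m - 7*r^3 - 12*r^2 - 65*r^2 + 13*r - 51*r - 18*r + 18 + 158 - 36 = -252*m^2 + 336*m - 7*r^3 - 77*r^2 + r*(252*m^2 - 336*m - 56) + 140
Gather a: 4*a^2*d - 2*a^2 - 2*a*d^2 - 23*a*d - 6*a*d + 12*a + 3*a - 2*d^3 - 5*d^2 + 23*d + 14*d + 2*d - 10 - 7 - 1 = a^2*(4*d - 2) + a*(-2*d^2 - 29*d + 15) - 2*d^3 - 5*d^2 + 39*d - 18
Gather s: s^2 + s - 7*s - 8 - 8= s^2 - 6*s - 16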